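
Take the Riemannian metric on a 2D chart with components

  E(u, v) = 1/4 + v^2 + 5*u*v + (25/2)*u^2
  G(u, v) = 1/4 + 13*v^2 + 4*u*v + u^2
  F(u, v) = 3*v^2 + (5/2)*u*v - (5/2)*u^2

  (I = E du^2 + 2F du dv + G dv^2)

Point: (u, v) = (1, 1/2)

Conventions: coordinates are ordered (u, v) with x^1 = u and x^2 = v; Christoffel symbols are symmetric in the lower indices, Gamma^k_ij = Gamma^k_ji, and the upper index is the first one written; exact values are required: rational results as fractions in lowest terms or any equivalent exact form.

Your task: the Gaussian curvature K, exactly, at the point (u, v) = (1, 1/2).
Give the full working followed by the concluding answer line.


E = 31/2, F = -1/2, G = 13/2, EG - F^2 = 201/2 at the point
E_u = 55/2, E_v = 6, F_u = -15/4, F_v = 11/2, G_u = 4, G_v = 17
E_vv = 2, F_uv = 5/2, G_uu = 2
The intrinsic route: Brioschi's K = (det M1 - det M2)/(EG - F^2)^2.
M1 = [[-E_vv/2 + F_uv - G_uu/2, E_u/2, F_u - E_v/2], [F_v - G_u/2, E, F], [G_v/2, F, G]] = [[1/2, 55/4, -27/4], [7/2, 31/2, -1/2], [17/2, -1/2, 13/2]]; det M1 = 4641/8
M2 = [[0, E_v/2, G_u/2], [E_v/2, E, F], [G_u/2, F, G]] = [[0, 3, 2], [3, 31/2, -1/2], [2, -1/2, 13/2]]; det M2 = -253/2
det M1 - det M2 = 5653/8; K = 5653/8 / (201/2)^2 = 5653/80802

Answer: K = 5653/80802


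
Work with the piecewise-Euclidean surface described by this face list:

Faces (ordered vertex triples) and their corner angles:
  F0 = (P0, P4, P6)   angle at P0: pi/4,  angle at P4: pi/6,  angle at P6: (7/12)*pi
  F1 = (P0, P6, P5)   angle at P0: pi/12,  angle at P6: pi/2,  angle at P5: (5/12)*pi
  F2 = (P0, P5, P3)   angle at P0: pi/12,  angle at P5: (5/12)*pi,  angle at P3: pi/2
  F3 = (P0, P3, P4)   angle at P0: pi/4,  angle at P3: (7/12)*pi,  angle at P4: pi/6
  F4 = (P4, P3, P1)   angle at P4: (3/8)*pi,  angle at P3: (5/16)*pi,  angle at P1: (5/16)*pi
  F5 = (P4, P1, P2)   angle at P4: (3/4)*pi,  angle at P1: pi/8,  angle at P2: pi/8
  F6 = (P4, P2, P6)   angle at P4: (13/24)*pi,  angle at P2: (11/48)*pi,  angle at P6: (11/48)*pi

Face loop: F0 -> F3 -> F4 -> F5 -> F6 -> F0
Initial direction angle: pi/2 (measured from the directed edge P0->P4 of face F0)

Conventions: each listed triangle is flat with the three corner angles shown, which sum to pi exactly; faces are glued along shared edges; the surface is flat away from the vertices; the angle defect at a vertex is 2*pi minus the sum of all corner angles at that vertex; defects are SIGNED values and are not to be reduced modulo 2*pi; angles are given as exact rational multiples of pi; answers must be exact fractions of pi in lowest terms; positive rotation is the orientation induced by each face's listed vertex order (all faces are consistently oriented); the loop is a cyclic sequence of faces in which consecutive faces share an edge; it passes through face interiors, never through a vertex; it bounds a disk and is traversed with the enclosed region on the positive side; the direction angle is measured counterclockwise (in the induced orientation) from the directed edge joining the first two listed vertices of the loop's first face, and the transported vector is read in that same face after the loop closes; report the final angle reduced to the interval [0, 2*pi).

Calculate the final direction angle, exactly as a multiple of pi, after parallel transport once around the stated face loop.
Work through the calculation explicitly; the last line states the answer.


enclosed vertex P4: corner angles sum to 2*pi, defect = 2*pi - 2*pi = 0
transport around the loop rotates by the sum of enclosed defects; add to the initial angle mod 2*pi
final angle = pi/2 + 0 = pi/2 (mod 2*pi)

Answer: final direction angle = pi/2


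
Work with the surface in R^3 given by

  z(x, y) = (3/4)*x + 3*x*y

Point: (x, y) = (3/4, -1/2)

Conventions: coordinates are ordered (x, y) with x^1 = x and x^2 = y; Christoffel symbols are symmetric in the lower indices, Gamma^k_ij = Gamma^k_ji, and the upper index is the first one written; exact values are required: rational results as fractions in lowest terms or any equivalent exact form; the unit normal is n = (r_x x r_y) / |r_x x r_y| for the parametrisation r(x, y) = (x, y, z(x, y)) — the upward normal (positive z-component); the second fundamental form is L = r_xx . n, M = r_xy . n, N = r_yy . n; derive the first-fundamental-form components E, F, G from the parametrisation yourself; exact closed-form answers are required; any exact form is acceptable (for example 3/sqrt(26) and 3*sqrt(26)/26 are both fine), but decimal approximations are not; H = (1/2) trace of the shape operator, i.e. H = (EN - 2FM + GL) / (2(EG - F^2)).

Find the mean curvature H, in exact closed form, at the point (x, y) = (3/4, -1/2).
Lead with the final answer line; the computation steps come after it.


Answer: H = 81*sqrt(106)/2809

z_x = -3/4, z_y = 9/4, z_xx = 0, z_xy = 3, z_yy = 0
E = 25/16, F = -27/16, G = 97/16; answer radicand W^2 = 53/8
unnormalised second-form numerators: l = 0, m = 3, n = 0; L = l/sqrt(53/8), and similarly M = m/sqrt(W^2), N = n/sqrt(W^2)
H = (E*n - 2*F*m + G*l) / (2*(EG - F^2)*sqrt(W^2)); E*n - 2*F*m + G*l = 81/8, EG - F^2 = 53/8, so H = (81/106)/sqrt(53/8)


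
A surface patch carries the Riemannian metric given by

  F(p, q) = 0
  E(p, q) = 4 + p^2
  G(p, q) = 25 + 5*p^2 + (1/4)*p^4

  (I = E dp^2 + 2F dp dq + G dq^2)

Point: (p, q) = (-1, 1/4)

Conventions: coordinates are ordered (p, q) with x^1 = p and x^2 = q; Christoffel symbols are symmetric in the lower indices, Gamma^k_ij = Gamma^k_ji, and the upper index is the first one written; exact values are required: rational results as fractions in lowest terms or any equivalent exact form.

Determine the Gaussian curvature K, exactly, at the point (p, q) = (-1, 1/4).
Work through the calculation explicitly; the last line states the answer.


E = 5, F = 0, G = 121/4, EG - F^2 = 605/4 at the point
E_p = -2, E_q = 0, F_p = 0, F_q = 0, G_p = -11, G_q = 0
E_qq = 0, F_pq = 0, G_pp = 13
The intrinsic route: Brioschi's K = (det M1 - det M2)/(EG - F^2)^2.
M1 = [[-E_qq/2 + F_pq - G_pp/2, E_p/2, F_p - E_q/2], [F_q - G_p/2, E, F], [G_q/2, F, G]] = [[-13/2, -1, 0], [11/2, 5, 0], [0, 0, 121/4]]; det M1 = -3267/4
M2 = [[0, E_q/2, G_p/2], [E_q/2, E, F], [G_p/2, F, G]] = [[0, 0, -11/2], [0, 5, 0], [-11/2, 0, 121/4]]; det M2 = -605/4
det M1 - det M2 = -1331/2; K = -1331/2 / (605/4)^2 = -8/275

Answer: K = -8/275


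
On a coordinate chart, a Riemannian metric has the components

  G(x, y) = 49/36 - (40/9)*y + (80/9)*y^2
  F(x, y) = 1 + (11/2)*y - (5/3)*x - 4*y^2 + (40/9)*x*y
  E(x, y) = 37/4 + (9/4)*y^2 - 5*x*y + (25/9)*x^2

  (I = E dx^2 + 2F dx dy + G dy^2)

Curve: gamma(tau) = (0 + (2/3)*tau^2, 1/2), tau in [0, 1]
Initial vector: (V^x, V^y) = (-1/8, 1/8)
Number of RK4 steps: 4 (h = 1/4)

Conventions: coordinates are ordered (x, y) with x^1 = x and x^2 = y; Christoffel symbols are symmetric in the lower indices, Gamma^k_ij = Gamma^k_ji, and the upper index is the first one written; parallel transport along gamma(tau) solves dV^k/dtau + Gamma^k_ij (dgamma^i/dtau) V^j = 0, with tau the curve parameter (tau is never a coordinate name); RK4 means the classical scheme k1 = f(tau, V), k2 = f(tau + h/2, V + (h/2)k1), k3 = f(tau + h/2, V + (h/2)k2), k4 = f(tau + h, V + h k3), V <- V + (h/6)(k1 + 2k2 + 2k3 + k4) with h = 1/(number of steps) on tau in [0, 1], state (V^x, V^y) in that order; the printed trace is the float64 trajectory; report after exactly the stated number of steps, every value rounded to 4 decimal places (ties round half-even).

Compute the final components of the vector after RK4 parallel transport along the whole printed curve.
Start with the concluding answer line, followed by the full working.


Answer: V^x = -0.1641, V^y = 0.2311

gamma'(tau) = ((4/3)*tau, 0); f(tau, V)^k = -Gamma^k_ij(gamma(tau)) gamma'^i(tau) V^j; h = 1/4; intermediate values shown to 6 dp
curve data and Christoffel symbols at the stage parameters:
  tau = 0.000000: gamma = (0.000000, 0.500000), gamma' = (0.000000, 0.000000); Gamma_xxx = -0.023374, Gamma_xxy = 0.264309, Gamma_xyy = -0.702427, Gamma_yxx = -0.371142, Gamma_yxy = -0.534013, Gamma_yyy = 3.051843
  tau = 0.125000: gamma = (0.010417, 0.500000), gamma' = (0.166667, 0.000000); Gamma_xxx = -0.028727, Gamma_xxy = 0.261207, Gamma_xyy = -0.701875, Gamma_yxx = -0.341073, Gamma_yxy = -0.528856, Gamma_yyy = 3.053711
  tau = 0.250000: gamma = (0.041667, 0.500000), gamma' = (0.333333, 0.000000); Gamma_xxx = -0.045851, Gamma_xxy = 0.251245, Gamma_xyy = -0.699565, Gamma_yxx = -0.248420, Gamma_yxy = -0.511890, Gamma_yyy = 3.057957
  tau = 0.375000: gamma = (0.093750, 0.500000), gamma' = (0.500000, 0.000000); Gamma_xxx = -0.078192, Gamma_xxy = 0.232299, Gamma_xyy = -0.693320, Gamma_yxx = -0.085202, Gamma_yxy = -0.478227, Gamma_yyy = 3.059972
  tau = 0.500000: gamma = (0.166667, 0.500000), gamma' = (0.666667, 0.000000); Gamma_xxx = -0.132329, Gamma_xxy = 0.200297, Gamma_xyy = -0.678716, Gamma_yxx = 0.164115, Gamma_yxy = -0.418306, Gamma_yyy = 3.050108
  tau = 0.625000: gamma = (0.260417, 0.500000), gamma' = (0.833333, 0.000000); Gamma_xxx = -0.219227, Gamma_xxy = 0.148403, Gamma_xyy = -0.647705, Gamma_yxx = 0.526180, Gamma_yxy = -0.315608, Gamma_yyy = 3.010128
  tau = 0.750000: gamma = (0.375000, 0.500000), gamma' = (1.000000, 0.000000); Gamma_xxx = -0.355561, Gamma_xxy = 0.066119, Gamma_xyy = -0.586529, Gamma_yxx = 1.043208, Gamma_yxy = -0.143709, Gamma_yyy = 2.907455
  tau = 0.875000: gamma = (0.510417, 0.500000), gamma' = (1.166667, 0.000000); Gamma_xxx = -0.563000, Gamma_xxy = -0.060438, Gamma_xyy = -0.473865, Gamma_yxx = 1.773915, Gamma_yxy = 0.134701, Gamma_yyy = 2.688776
  tau = 1.000000: gamma = (0.666667, 0.500000), gamma' = (1.333333, 0.000000); Gamma_xxx = -0.859288, Gamma_xxy = -0.243238, Gamma_xyy = -0.283587, Gamma_yxx = 2.776056, Gamma_yxy = 0.557627, Gamma_yyy = 2.282781
step 0: V^x = -0.1250, V^y = 0.1250
step 1: k1 = (0.000000, 0.000000), k2 = (-0.006040, 0.003912), k3 = (-0.006065, 0.003912), k4 = (-0.012484, 0.011019); V <- V + (h/6)(k1 + 2k2 + 2k3 + k4): V^x = -0.1265, V^y = 0.1261
step 2: k1 = (-0.012495, 0.011041), k2 = (-0.019816, 0.025028), k3 = (-0.020055, 0.025407), k4 = (-0.029293, 0.051332); V <- V + (h/6)(k1 + 2k2 + 2k3 + k4): V^x = -0.1316, V^y = 0.1329
step 3: k1 = (-0.029357, 0.051463), k2 = (-0.041944, 0.095959), k3 = (-0.042919, 0.098112), k4 = (-0.061014, 0.171098); V <- V + (h/6)(k1 + 2k2 + 2k3 + k4): V^x = -0.1424, V^y = 0.1584
step 4: k1 = (-0.061113, 0.171342), k2 = (-0.085894, 0.282326), k3 = (-0.086951, 0.286557), k4 = (-0.113497, 0.436647); V <- V + (h/6)(k1 + 2k2 + 2k3 + k4): V^x = -0.1641, V^y = 0.2311


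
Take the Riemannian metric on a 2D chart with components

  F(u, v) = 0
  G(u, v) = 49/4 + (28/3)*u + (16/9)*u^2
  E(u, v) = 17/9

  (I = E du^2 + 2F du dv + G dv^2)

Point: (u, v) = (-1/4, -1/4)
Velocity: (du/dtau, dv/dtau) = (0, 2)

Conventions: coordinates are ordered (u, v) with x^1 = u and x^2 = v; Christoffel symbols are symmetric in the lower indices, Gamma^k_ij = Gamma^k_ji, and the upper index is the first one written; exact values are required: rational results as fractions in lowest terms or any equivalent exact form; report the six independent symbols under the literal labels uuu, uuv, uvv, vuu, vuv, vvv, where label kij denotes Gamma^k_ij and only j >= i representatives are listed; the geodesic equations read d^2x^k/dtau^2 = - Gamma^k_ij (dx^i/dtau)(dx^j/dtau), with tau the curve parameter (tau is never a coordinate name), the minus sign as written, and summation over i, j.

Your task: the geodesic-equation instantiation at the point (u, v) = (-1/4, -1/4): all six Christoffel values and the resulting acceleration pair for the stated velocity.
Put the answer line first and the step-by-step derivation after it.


Answer: Gamma_uuu = 0, Gamma_uuv = 0, Gamma_uvv = -38/17, Gamma_vuu = 0, Gamma_vuv = 8/19, Gamma_vvv = 0; accelerations (d^2u/dtau^2, d^2v/dtau^2) = (152/17, 0)

E = 17/9, F = 0, G = 361/36 at the point
E_u = 0, E_v = 0, F_u = 0, F_v = 0, G_u = 76/9, G_v = 0
EG - F^2 = 6137/324;  g^inv = (324/6137) * [[361/36, 0], [0, 17/9]]
first-kind symbols [ij,l] = (1/2)(d_i g_jl + d_j g_il - d_l g_ij): [uu,u] = E_u/2 = 0, [uu,v] = F_u - E_v/2 = 0, [uv,u] = E_v/2 = 0, [uv,v] = G_u/2 = 38/9, [vv,u] = F_v - G_u/2 = -38/9, [vv,v] = G_v/2 = 0
Gamma^u_ij = (G*[ij,u] - F*[ij,v])/(EG - F^2), Gamma^v_ij = (E*[ij,v] - F*[ij,u])/(EG - F^2)
Gamma_uuu = 0, Gamma_uuv = 0, Gamma_uvv = -38/17, Gamma_vuu = 0, Gamma_vuv = 8/19, Gamma_vvv = 0
d^2u/dtau^2 = -(Gamma_uuu*(0)^2 + 2*Gamma_uuv*(0)*(2) + Gamma_uvv*(2)^2) = 152/17
d^2v/dtau^2 = -(Gamma_vuu*(0)^2 + 2*Gamma_vuv*(0)*(2) + Gamma_vvv*(2)^2) = 0


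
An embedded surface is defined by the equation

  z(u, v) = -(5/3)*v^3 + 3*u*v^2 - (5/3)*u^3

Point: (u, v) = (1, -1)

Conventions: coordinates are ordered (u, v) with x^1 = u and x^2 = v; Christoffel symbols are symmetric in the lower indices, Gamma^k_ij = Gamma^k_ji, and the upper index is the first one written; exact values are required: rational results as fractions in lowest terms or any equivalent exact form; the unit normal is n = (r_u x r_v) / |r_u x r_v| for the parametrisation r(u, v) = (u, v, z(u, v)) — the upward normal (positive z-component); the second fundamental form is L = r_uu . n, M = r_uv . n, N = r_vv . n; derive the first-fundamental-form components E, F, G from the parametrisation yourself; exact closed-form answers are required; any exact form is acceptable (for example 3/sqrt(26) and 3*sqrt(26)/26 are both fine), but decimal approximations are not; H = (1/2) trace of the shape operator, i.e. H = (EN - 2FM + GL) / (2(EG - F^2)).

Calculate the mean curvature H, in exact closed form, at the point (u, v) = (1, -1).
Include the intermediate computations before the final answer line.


z_u = -2, z_v = -11, z_uu = -10, z_uv = -6, z_vv = 16
E = 5, F = 22, G = 122; answer radicand W^2 = 126
unnormalised second-form numerators: l = -10, m = -6, n = 16; L = l/sqrt(126), and similarly M = m/sqrt(W^2), N = n/sqrt(W^2)
H = (E*n - 2*F*m + G*l) / (2*(EG - F^2)*sqrt(W^2)); E*n - 2*F*m + G*l = -876, EG - F^2 = 126, so H = (-73/21)/sqrt(126)

Answer: H = -73*sqrt(14)/882


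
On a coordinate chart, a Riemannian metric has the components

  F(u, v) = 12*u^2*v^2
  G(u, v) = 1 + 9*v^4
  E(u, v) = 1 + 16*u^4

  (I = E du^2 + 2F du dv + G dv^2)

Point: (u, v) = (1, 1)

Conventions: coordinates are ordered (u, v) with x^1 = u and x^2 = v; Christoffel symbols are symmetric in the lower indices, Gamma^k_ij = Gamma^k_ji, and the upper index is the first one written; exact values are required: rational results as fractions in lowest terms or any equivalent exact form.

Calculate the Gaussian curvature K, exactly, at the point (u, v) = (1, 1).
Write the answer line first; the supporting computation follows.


Answer: K = 12/169

E = 17, F = 12, G = 10, EG - F^2 = 26 at the point
E_u = 64, E_v = 0, F_u = 24, F_v = 24, G_u = 0, G_v = 36
E_vv = 0, F_uv = 48, G_uu = 0
Apply the Brioschi formula K = (det M1 - det M2)/(EG - F^2)^2 over the derivative matrices of E, F, G.
M1 = [[-E_vv/2 + F_uv - G_uu/2, E_u/2, F_u - E_v/2], [F_v - G_u/2, E, F], [G_v/2, F, G]] = [[48, 32, 24], [24, 17, 12], [18, 12, 10]]; det M1 = 48
M2 = [[0, E_v/2, G_u/2], [E_v/2, E, F], [G_u/2, F, G]] = [[0, 0, 0], [0, 17, 12], [0, 12, 10]]; det M2 = 0
det M1 - det M2 = 48; K = 48 / (26)^2 = 12/169


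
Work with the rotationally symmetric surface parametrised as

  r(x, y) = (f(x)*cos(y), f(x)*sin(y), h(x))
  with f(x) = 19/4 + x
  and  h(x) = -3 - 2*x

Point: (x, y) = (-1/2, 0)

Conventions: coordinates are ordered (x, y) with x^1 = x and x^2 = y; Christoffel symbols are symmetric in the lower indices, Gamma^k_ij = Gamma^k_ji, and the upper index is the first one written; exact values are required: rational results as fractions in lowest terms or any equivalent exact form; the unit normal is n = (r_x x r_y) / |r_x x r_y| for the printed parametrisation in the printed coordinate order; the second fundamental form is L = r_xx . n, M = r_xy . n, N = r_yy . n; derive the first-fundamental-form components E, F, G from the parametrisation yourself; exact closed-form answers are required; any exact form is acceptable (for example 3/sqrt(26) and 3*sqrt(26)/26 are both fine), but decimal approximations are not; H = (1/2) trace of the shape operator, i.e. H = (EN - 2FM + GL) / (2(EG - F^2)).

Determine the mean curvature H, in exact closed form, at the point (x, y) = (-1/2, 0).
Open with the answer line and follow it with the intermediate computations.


Answer: H = -4*sqrt(5)/85

f = 17/4, f' = 1, f'' = 0, h' = -2, h'' = 0
E = 5, F = 0, G = 289/16; answer radicand W^2 = 5
unnormalised second-form numerators: l = 0, m = 0, n = -17/2; L = l/sqrt(5), and similarly M = m/sqrt(W^2), N = n/sqrt(W^2)
H = (E*n - 2*F*m + G*l) / (2*(EG - F^2)*sqrt(W^2)); E*n - 2*F*m + G*l = -85/2, EG - F^2 = 1445/16, so H = (-4/17)/sqrt(5)


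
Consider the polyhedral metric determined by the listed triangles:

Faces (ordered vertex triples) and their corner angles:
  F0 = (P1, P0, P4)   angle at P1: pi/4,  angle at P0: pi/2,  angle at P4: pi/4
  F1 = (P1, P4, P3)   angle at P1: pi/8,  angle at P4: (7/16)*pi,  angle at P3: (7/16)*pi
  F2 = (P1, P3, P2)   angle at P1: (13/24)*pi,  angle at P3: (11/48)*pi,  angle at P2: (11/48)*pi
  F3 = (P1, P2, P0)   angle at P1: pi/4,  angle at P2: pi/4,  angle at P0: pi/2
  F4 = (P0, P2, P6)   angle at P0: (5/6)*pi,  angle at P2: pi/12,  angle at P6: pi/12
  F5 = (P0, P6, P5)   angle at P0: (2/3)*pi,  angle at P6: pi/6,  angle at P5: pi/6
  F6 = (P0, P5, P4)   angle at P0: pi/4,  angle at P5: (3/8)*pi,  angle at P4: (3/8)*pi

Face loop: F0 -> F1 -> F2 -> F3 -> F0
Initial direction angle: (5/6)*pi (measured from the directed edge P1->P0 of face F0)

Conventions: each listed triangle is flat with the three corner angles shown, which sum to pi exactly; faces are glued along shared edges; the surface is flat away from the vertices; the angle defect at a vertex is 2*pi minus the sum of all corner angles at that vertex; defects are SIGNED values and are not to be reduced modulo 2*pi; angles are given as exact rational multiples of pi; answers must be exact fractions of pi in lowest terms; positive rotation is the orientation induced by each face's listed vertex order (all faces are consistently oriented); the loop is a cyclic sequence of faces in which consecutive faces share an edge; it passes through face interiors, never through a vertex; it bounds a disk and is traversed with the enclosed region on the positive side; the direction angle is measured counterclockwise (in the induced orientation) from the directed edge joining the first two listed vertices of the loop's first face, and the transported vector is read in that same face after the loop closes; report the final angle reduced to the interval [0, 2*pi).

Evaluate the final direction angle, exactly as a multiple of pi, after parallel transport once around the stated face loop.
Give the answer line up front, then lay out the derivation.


Answer: final direction angle = (5/3)*pi

enclosed vertex P1: corner angles sum to (7/6)*pi, defect = 2*pi - (7/6)*pi = (5/6)*pi
transport around the loop rotates by the sum of enclosed defects; add to the initial angle mod 2*pi
final angle = (5/6)*pi + (5/6)*pi = (5/3)*pi (mod 2*pi)


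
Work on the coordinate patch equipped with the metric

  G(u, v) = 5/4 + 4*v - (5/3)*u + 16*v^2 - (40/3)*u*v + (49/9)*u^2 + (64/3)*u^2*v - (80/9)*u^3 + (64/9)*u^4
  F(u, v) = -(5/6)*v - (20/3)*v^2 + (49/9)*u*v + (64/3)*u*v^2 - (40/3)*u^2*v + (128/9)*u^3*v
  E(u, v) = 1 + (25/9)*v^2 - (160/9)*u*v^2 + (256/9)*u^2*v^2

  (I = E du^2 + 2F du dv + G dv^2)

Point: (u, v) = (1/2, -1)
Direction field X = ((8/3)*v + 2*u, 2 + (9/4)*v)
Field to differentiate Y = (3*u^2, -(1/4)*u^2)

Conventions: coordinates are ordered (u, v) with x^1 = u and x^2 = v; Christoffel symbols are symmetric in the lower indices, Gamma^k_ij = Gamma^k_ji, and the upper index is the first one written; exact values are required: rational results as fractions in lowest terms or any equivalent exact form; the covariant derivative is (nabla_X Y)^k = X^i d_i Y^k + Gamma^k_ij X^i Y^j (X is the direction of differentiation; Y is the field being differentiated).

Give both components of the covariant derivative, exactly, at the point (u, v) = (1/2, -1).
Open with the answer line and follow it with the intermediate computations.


Answer: (nabla_X Y)^u = -12077/2224, (nabla_X Y)^v = -7747/6672

E = 2, F = 11/3, G = 130/9 at the point
E_u = 32/3, E_v = -2, F_u = 167/9, F_v = -23/3, G_u = -22/3, G_v = -88/3
EG - F^2 = 139/9;  g^inv = (9/139) * [[130/9, -11/3], [-11/3, 2]]
first-kind symbols [ij,l] = (1/2)(d_i g_jl + d_j g_il - d_l g_ij): [uu,u] = E_u/2 = 16/3, [uu,v] = F_u - E_v/2 = 176/9, [uv,u] = E_v/2 = -1, [uv,v] = G_u/2 = -11/3, [vv,u] = F_v - G_u/2 = -4, [vv,v] = G_v/2 = -44/3
Gamma^u_ij = (G*[ij,u] - F*[ij,v])/(EG - F^2), Gamma^v_ij = (E*[ij,v] - F*[ij,u])/(EG - F^2)
Gamma_uuu = 48/139, Gamma_uuv = -9/139, Gamma_uvv = -36/139, Gamma_vuu = 176/139, Gamma_vuv = -33/139, Gamma_vvv = -132/139
X = (-5/3, -1/4), Y = (3/4, -1/16) at the point


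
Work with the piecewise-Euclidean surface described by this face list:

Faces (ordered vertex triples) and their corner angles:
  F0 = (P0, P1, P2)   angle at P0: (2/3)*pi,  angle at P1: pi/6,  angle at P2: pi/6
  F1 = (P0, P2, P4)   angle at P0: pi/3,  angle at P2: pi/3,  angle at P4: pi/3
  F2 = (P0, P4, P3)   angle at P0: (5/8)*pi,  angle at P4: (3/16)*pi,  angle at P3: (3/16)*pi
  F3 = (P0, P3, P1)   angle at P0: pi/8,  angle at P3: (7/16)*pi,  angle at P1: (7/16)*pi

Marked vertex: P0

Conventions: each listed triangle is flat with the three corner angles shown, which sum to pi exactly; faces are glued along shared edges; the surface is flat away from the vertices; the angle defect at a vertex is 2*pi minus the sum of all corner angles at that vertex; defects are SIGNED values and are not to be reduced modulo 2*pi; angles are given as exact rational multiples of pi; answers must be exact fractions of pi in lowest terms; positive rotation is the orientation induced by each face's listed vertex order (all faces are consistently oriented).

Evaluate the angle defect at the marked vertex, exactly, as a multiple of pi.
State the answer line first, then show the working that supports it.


Answer: defect(P0) = pi/4

Sum of corner angles at P0: (7/4)*pi
defect = 2*pi - (7/4)*pi


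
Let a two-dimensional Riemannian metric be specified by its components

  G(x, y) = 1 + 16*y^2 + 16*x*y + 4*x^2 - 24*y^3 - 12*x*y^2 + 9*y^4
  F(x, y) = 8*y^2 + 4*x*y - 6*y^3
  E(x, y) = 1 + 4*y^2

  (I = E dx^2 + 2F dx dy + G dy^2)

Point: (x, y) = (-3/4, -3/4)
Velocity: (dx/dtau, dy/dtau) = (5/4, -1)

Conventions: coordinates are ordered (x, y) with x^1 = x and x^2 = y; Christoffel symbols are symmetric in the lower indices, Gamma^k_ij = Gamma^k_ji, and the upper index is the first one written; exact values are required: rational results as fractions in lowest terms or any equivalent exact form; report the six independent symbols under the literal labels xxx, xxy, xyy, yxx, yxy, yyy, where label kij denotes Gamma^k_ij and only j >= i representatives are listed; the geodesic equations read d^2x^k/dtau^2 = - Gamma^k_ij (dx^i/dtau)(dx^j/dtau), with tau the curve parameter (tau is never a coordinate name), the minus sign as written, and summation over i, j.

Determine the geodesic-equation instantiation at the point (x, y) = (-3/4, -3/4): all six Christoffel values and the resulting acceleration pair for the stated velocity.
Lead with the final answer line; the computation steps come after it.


Answer: Gamma_xxx = 0, Gamma_xxy = -768/10633, Gamma_xyy = -3264/10633, Gamma_yxx = 0, Gamma_yxy = -3168/10633, Gamma_yyy = -13464/10633; accelerations (d^2x/dtau^2, d^2y/dtau^2) = (192/1519, 792/1519)

E = 13/4, F = 297/32, G = 10057/256 at the point
E_x = 0, E_y = -6, F_x = -3, F_y = -201/8, G_x = -99/4, G_y = -1683/16
EG - F^2 = 10633/256;  g^inv = (256/10633) * [[10057/256, -297/32], [-297/32, 13/4]]
first-kind symbols [ij,l] = (1/2)(d_i g_jl + d_j g_il - d_l g_ij): [xx,x] = E_x/2 = 0, [xx,y] = F_x - E_y/2 = 0, [xy,x] = E_y/2 = -3, [xy,y] = G_x/2 = -99/8, [yy,x] = F_y - G_x/2 = -51/4, [yy,y] = G_y/2 = -1683/32
Gamma^x_ij = (G*[ij,x] - F*[ij,y])/(EG - F^2), Gamma^y_ij = (E*[ij,y] - F*[ij,x])/(EG - F^2)
Gamma_xxx = 0, Gamma_xxy = -768/10633, Gamma_xyy = -3264/10633, Gamma_yxx = 0, Gamma_yxy = -3168/10633, Gamma_yyy = -13464/10633
d^2x/dtau^2 = -(Gamma_xxx*(5/4)^2 + 2*Gamma_xxy*(5/4)*(-1) + Gamma_xyy*(-1)^2) = 192/1519
d^2y/dtau^2 = -(Gamma_yxx*(5/4)^2 + 2*Gamma_yxy*(5/4)*(-1) + Gamma_yyy*(-1)^2) = 792/1519


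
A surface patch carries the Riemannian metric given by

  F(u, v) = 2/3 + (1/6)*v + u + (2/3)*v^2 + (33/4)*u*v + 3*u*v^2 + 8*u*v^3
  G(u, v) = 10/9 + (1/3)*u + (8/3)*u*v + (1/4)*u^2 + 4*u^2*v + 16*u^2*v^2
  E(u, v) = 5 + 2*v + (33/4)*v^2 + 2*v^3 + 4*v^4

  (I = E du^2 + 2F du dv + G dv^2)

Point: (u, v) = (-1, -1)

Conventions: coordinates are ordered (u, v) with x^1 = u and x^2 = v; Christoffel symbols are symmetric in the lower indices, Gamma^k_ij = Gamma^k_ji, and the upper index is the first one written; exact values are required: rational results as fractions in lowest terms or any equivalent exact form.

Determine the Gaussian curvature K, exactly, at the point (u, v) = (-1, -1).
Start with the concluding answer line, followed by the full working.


Answer: K = -3969/253009

E = 53/4, F = 161/12, G = 565/36, EG - F^2 = 503/18 at the point
E_u = 0, E_v = -49/2, F_u = -49/4, F_v = -329/12, G_u = -161/6, G_v = -92/3
E_vv = 105/2, F_uv = 105/4, G_uu = 49/2
Using the Brioschi determinant formula for K from the metric derivatives:
M1 = [[-E_vv/2 + F_uv - G_uu/2, E_u/2, F_u - E_v/2], [F_v - G_u/2, E, F], [G_v/2, F, G]] = [[-49/4, 0, 0], [-14, 53/4, 161/12], [-46/3, 161/12, 565/36]]; det M1 = -24647/72
M2 = [[0, E_v/2, G_u/2], [E_v/2, E, F], [G_u/2, F, G]] = [[0, -49/4, -161/12], [-49/4, 53/4, 161/12], [-161/12, 161/12, 565/36]]; det M2 = -23765/72
det M1 - det M2 = -49/4; K = -49/4 / (503/18)^2 = -3969/253009


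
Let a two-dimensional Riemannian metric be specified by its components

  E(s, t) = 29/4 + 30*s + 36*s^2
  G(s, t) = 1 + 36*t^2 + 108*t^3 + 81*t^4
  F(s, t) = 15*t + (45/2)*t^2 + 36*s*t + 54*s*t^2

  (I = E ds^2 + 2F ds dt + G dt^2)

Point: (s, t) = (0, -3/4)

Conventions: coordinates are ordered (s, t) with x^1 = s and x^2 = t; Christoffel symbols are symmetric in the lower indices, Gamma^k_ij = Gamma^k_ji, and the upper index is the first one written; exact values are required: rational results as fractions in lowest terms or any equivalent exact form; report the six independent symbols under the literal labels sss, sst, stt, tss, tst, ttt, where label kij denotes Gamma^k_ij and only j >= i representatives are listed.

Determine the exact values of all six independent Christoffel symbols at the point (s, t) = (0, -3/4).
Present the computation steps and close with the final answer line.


E = 29/4, F = 45/32, G = 337/256 at the point
E_s = 30, E_t = 0, F_s = 27/8, F_t = -75/4, G_s = 0, G_t = -135/16
EG - F^2 = 1937/256;  g^inv = (256/1937) * [[337/256, -45/32], [-45/32, 29/4]]
first-kind symbols [ij,l] = (1/2)(d_i g_jl + d_j g_il - d_l g_ij): [ss,s] = E_s/2 = 15, [ss,t] = F_s - E_t/2 = 27/8, [st,s] = E_t/2 = 0, [st,t] = G_s/2 = 0, [tt,s] = F_t - G_s/2 = -75/4, [tt,t] = G_t/2 = -135/32
Gamma^s_ij = (G*[ij,s] - F*[ij,t])/(EG - F^2), Gamma^t_ij = (E*[ij,t] - F*[ij,s])/(EG - F^2)

Answer: Gamma_sss = 3840/1937, Gamma_sst = 0, Gamma_stt = -4800/1937, Gamma_tss = 864/1937, Gamma_tst = 0, Gamma_ttt = -1080/1937


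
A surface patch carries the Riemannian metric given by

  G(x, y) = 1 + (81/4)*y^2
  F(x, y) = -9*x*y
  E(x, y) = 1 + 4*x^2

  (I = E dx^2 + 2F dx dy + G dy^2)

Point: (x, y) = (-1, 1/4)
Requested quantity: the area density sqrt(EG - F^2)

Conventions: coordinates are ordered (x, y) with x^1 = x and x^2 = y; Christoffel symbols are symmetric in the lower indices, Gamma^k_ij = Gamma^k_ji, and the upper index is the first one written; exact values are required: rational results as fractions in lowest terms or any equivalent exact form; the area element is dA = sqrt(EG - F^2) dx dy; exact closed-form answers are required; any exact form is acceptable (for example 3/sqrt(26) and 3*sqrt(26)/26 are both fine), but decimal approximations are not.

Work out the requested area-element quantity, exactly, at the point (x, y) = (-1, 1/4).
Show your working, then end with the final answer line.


E = 5, F = 9/4, G = 145/64; EG - F^2 = 401/64

Answer: sqrt(EG - F^2) = sqrt(401)/8


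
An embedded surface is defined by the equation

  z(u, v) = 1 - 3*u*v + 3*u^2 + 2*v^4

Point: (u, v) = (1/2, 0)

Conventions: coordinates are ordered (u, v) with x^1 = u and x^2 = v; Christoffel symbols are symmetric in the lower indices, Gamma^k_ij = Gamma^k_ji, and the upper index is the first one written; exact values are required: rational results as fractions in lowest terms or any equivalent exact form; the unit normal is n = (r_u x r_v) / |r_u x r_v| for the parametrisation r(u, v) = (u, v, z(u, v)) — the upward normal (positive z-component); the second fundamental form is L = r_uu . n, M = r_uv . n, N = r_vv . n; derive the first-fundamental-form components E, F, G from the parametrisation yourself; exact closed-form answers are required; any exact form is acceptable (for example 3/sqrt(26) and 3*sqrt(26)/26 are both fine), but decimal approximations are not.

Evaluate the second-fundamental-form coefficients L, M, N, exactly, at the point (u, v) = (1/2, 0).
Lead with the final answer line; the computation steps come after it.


Answer: L = 12/7, M = -6/7, N = 0

z_u = 3, z_v = -3/2, z_uu = 6, z_uv = -3, z_vv = 0
E = 10, F = -9/2, G = 13/4; answer radicand W^2 = 49/4
unnormalised second-form numerators: l = 6, m = -3, n = 0; L = l/sqrt(49/4), and similarly M = m/sqrt(W^2), N = n/sqrt(W^2)


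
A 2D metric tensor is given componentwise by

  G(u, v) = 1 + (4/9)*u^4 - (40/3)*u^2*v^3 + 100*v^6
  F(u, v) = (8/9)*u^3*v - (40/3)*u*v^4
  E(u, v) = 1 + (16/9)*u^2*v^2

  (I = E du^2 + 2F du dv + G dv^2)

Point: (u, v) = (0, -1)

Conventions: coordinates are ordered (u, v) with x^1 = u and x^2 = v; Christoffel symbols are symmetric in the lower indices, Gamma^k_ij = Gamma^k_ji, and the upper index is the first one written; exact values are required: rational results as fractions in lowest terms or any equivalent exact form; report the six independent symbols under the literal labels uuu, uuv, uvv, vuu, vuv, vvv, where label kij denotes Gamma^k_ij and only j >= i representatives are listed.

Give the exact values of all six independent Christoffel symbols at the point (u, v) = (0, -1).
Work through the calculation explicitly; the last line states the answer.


E = 1, F = 0, G = 101 at the point
E_u = 0, E_v = 0, F_u = -40/3, F_v = 0, G_u = 0, G_v = -600
EG - F^2 = 101;  g^inv = (1/101) * [[101, 0], [0, 1]]
first-kind symbols [ij,l] = (1/2)(d_i g_jl + d_j g_il - d_l g_ij): [uu,u] = E_u/2 = 0, [uu,v] = F_u - E_v/2 = -40/3, [uv,u] = E_v/2 = 0, [uv,v] = G_u/2 = 0, [vv,u] = F_v - G_u/2 = 0, [vv,v] = G_v/2 = -300
Gamma^u_ij = (G*[ij,u] - F*[ij,v])/(EG - F^2), Gamma^v_ij = (E*[ij,v] - F*[ij,u])/(EG - F^2)

Answer: Gamma_uuu = 0, Gamma_uuv = 0, Gamma_uvv = 0, Gamma_vuu = -40/303, Gamma_vuv = 0, Gamma_vvv = -300/101


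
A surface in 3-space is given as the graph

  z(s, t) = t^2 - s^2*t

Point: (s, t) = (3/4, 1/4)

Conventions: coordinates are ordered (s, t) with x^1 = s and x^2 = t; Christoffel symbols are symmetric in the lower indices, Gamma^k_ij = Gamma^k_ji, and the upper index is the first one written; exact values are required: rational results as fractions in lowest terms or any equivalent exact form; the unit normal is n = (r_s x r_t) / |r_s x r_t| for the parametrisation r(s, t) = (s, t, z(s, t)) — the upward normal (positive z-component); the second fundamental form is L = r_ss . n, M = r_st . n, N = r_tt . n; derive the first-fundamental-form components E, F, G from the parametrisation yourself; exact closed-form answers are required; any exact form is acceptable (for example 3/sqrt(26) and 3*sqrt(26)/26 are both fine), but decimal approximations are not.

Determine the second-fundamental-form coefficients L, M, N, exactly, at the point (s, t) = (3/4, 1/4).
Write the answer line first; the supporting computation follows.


Answer: L = -8*sqrt(293)/293, M = -24*sqrt(293)/293, N = 32*sqrt(293)/293

z_s = -3/8, z_t = -1/16, z_ss = -1/2, z_st = -3/2, z_tt = 2
E = 73/64, F = 3/128, G = 257/256; answer radicand W^2 = 293/256
unnormalised second-form numerators: l = -1/2, m = -3/2, n = 2; L = l/sqrt(293/256), and similarly M = m/sqrt(W^2), N = n/sqrt(W^2)


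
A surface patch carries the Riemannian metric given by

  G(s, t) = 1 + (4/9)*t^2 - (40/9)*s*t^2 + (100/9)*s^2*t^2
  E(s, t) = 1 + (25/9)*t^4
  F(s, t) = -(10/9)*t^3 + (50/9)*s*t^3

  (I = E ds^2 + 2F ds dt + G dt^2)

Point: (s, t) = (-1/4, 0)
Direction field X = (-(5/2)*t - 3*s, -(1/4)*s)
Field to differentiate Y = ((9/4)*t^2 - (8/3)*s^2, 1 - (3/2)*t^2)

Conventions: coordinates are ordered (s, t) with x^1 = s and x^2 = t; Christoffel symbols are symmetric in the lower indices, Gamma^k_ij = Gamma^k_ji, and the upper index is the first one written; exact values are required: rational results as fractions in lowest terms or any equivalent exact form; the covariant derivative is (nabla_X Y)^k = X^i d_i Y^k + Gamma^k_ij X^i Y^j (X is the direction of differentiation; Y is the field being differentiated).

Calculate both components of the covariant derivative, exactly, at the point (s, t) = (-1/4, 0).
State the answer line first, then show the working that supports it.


Answer: (nabla_X Y)^s = 1, (nabla_X Y)^t = 0

E = 1, F = 0, G = 1 at the point
E_s = 0, E_t = 0, F_s = 0, F_t = 0, G_s = 0, G_t = 0
EG - F^2 = 1;  g^inv = (1) * [[1, 0], [0, 1]]
first-kind symbols [ij,l] = (1/2)(d_i g_jl + d_j g_il - d_l g_ij): [ss,s] = E_s/2 = 0, [ss,t] = F_s - E_t/2 = 0, [st,s] = E_t/2 = 0, [st,t] = G_s/2 = 0, [tt,s] = F_t - G_s/2 = 0, [tt,t] = G_t/2 = 0
Gamma^s_ij = (G*[ij,s] - F*[ij,t])/(EG - F^2), Gamma^t_ij = (E*[ij,t] - F*[ij,s])/(EG - F^2)
Gamma_sss = 0, Gamma_sst = 0, Gamma_stt = 0, Gamma_tss = 0, Gamma_tst = 0, Gamma_ttt = 0
X = (3/4, 1/16), Y = (-1/6, 1) at the point


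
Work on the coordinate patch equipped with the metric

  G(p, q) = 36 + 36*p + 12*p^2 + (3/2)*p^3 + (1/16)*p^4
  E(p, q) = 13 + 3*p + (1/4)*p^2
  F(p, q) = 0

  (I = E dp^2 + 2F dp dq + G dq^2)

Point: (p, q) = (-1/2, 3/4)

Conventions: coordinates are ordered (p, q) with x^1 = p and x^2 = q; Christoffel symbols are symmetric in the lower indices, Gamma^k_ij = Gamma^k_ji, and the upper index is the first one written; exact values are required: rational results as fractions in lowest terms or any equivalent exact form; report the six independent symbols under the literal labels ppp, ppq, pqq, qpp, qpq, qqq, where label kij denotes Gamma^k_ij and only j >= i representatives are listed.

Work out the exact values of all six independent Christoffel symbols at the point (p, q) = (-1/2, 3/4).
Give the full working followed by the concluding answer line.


E = 185/16, F = 0, G = 5329/256 at the point
E_p = 11/4, E_q = 0, F_p = 0, F_q = 0, G_p = 803/32, G_q = 0
EG - F^2 = 985865/4096;  g^inv = (4096/985865) * [[5329/256, 0], [0, 185/16]]
first-kind symbols [ij,l] = (1/2)(d_i g_jl + d_j g_il - d_l g_ij): [pp,p] = E_p/2 = 11/8, [pp,q] = F_p - E_q/2 = 0, [pq,p] = E_q/2 = 0, [pq,q] = G_p/2 = 803/64, [qq,p] = F_q - G_p/2 = -803/64, [qq,q] = G_q/2 = 0
Gamma^p_ij = (G*[ij,p] - F*[ij,q])/(EG - F^2), Gamma^q_ij = (E*[ij,q] - F*[ij,p])/(EG - F^2)

Answer: Gamma_ppp = 22/185, Gamma_ppq = 0, Gamma_pqq = -803/740, Gamma_qpp = 0, Gamma_qpq = 44/73, Gamma_qqq = 0


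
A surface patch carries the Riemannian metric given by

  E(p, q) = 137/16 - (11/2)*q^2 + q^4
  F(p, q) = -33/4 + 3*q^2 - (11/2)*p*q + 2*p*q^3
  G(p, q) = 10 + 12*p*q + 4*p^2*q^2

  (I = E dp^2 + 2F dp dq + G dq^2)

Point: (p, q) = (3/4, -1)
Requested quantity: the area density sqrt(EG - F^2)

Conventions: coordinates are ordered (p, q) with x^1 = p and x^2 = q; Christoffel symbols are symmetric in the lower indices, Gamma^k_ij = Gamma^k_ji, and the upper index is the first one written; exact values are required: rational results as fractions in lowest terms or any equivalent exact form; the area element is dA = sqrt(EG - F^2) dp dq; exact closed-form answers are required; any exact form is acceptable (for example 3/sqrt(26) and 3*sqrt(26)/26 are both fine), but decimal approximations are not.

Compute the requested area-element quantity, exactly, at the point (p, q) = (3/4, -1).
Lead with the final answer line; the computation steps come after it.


Answer: sqrt(EG - F^2) = sqrt(101)/4

E = 65/16, F = -21/8, G = 13/4; EG - F^2 = 101/16


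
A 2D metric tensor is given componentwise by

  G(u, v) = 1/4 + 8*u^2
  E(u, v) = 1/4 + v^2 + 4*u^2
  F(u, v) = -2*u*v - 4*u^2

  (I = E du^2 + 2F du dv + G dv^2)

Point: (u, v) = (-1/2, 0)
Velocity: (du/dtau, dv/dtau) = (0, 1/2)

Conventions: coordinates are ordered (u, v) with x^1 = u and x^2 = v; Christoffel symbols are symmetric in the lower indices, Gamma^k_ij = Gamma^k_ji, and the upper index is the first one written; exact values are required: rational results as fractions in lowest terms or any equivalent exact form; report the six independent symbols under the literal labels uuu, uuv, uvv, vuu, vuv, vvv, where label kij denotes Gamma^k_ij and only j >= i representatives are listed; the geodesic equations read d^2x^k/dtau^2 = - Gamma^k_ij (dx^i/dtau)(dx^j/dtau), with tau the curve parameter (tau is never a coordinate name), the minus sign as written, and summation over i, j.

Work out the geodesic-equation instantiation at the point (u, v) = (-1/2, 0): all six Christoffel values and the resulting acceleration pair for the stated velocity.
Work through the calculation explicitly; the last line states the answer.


E = 5/4, F = -1, G = 9/4 at the point
E_u = -4, E_v = 0, F_u = 4, F_v = 1, G_u = -8, G_v = 0
EG - F^2 = 29/16;  g^inv = (16/29) * [[9/4, 1], [1, 5/4]]
first-kind symbols [ij,l] = (1/2)(d_i g_jl + d_j g_il - d_l g_ij): [uu,u] = E_u/2 = -2, [uu,v] = F_u - E_v/2 = 4, [uv,u] = E_v/2 = 0, [uv,v] = G_u/2 = -4, [vv,u] = F_v - G_u/2 = 5, [vv,v] = G_v/2 = 0
Gamma^u_ij = (G*[ij,u] - F*[ij,v])/(EG - F^2), Gamma^v_ij = (E*[ij,v] - F*[ij,u])/(EG - F^2)
Gamma_uuu = -8/29, Gamma_uuv = -64/29, Gamma_uvv = 180/29, Gamma_vuu = 48/29, Gamma_vuv = -80/29, Gamma_vvv = 80/29
d^2u/dtau^2 = -(Gamma_uuu*(0)^2 + 2*Gamma_uuv*(0)*(1/2) + Gamma_uvv*(1/2)^2) = -45/29
d^2v/dtau^2 = -(Gamma_vuu*(0)^2 + 2*Gamma_vuv*(0)*(1/2) + Gamma_vvv*(1/2)^2) = -20/29

Answer: Gamma_uuu = -8/29, Gamma_uuv = -64/29, Gamma_uvv = 180/29, Gamma_vuu = 48/29, Gamma_vuv = -80/29, Gamma_vvv = 80/29; accelerations (d^2u/dtau^2, d^2v/dtau^2) = (-45/29, -20/29)


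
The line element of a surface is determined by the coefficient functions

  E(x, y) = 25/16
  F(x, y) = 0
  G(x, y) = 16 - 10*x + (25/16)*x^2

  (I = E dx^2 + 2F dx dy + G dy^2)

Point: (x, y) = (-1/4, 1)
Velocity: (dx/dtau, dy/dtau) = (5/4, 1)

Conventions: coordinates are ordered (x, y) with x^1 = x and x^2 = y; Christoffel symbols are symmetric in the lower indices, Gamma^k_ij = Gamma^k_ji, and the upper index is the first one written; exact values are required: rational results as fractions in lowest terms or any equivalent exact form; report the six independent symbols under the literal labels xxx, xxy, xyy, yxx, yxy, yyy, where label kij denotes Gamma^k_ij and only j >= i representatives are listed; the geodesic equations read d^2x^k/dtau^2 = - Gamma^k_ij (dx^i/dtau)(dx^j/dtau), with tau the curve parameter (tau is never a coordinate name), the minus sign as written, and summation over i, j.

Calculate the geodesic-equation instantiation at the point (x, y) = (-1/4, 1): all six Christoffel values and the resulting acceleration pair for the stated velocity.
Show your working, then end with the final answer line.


E = 25/16, F = 0, G = 4761/256 at the point
E_x = 0, E_y = 0, F_x = 0, F_y = 0, G_x = -345/32, G_y = 0
EG - F^2 = 119025/4096;  g^inv = (4096/119025) * [[4761/256, 0], [0, 25/16]]
first-kind symbols [ij,l] = (1/2)(d_i g_jl + d_j g_il - d_l g_ij): [xx,x] = E_x/2 = 0, [xx,y] = F_x - E_y/2 = 0, [xy,x] = E_y/2 = 0, [xy,y] = G_x/2 = -345/64, [yy,x] = F_y - G_x/2 = 345/64, [yy,y] = G_y/2 = 0
Gamma^x_ij = (G*[ij,x] - F*[ij,y])/(EG - F^2), Gamma^y_ij = (E*[ij,y] - F*[ij,x])/(EG - F^2)
Gamma_xxx = 0, Gamma_xxy = 0, Gamma_xyy = 69/20, Gamma_yxx = 0, Gamma_yxy = -20/69, Gamma_yyy = 0
d^2x/dtau^2 = -(Gamma_xxx*(5/4)^2 + 2*Gamma_xxy*(5/4)*(1) + Gamma_xyy*(1)^2) = -69/20
d^2y/dtau^2 = -(Gamma_yxx*(5/4)^2 + 2*Gamma_yxy*(5/4)*(1) + Gamma_yyy*(1)^2) = 50/69

Answer: Gamma_xxx = 0, Gamma_xxy = 0, Gamma_xyy = 69/20, Gamma_yxx = 0, Gamma_yxy = -20/69, Gamma_yyy = 0; accelerations (d^2x/dtau^2, d^2y/dtau^2) = (-69/20, 50/69)
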